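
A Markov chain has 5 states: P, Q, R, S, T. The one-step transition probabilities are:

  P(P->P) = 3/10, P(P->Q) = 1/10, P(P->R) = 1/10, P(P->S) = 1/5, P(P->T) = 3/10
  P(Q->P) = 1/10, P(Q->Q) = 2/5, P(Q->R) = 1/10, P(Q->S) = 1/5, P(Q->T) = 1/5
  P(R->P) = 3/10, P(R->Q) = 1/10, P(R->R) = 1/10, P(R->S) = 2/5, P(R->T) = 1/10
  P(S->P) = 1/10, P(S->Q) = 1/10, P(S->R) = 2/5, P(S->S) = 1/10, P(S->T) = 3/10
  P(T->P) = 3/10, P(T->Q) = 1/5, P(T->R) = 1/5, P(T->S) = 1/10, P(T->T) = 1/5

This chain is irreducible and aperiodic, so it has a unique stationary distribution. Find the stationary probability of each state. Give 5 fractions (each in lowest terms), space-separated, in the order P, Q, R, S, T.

The stationary distribution satisfies pi = pi * P, i.e.:
  pi_P = 3/10*pi_P + 1/10*pi_Q + 3/10*pi_R + 1/10*pi_S + 3/10*pi_T
  pi_Q = 1/10*pi_P + 2/5*pi_Q + 1/10*pi_R + 1/10*pi_S + 1/5*pi_T
  pi_R = 1/10*pi_P + 1/10*pi_Q + 1/10*pi_R + 2/5*pi_S + 1/5*pi_T
  pi_S = 1/5*pi_P + 1/5*pi_Q + 2/5*pi_R + 1/10*pi_S + 1/10*pi_T
  pi_T = 3/10*pi_P + 1/5*pi_Q + 1/10*pi_R + 3/10*pi_S + 1/5*pi_T
with normalization: pi_P + pi_Q + pi_R + pi_S + pi_T = 1.

Using the first 4 balance equations plus normalization, the linear system A*pi = b is:
  [-7/10, 1/10, 3/10, 1/10, 3/10] . pi = 0
  [1/10, -3/5, 1/10, 1/10, 1/5] . pi = 0
  [1/10, 1/10, -9/10, 2/5, 1/5] . pi = 0
  [1/5, 1/5, 2/5, -9/10, 1/10] . pi = 0
  [1, 1, 1, 1, 1] . pi = 1

Solving yields:
  pi_P = 465/2056
  pi_Q = 719/4112
  pi_R = 743/4112
  pi_S = 799/4112
  pi_T = 921/4112

Verification (pi * P):
  465/2056*3/10 + 719/4112*1/10 + 743/4112*3/10 + 799/4112*1/10 + 921/4112*3/10 = 465/2056 = pi_P  (ok)
  465/2056*1/10 + 719/4112*2/5 + 743/4112*1/10 + 799/4112*1/10 + 921/4112*1/5 = 719/4112 = pi_Q  (ok)
  465/2056*1/10 + 719/4112*1/10 + 743/4112*1/10 + 799/4112*2/5 + 921/4112*1/5 = 743/4112 = pi_R  (ok)
  465/2056*1/5 + 719/4112*1/5 + 743/4112*2/5 + 799/4112*1/10 + 921/4112*1/10 = 799/4112 = pi_S  (ok)
  465/2056*3/10 + 719/4112*1/5 + 743/4112*1/10 + 799/4112*3/10 + 921/4112*1/5 = 921/4112 = pi_T  (ok)

Answer: 465/2056 719/4112 743/4112 799/4112 921/4112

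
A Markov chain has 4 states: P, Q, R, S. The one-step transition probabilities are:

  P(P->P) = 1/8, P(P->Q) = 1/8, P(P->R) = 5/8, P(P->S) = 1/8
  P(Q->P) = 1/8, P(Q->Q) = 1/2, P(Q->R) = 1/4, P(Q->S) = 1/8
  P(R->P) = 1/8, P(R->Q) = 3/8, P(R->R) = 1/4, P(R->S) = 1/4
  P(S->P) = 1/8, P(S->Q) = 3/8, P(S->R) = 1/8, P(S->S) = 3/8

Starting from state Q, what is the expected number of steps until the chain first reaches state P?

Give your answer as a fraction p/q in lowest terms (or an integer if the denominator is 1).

Let h_i = expected steps to first reach P from state i.
Boundary: h_P = 0.
First-step equations for the other states:
  h_Q = 1 + 1/8*h_P + 1/2*h_Q + 1/4*h_R + 1/8*h_S
  h_R = 1 + 1/8*h_P + 3/8*h_Q + 1/4*h_R + 1/4*h_S
  h_S = 1 + 1/8*h_P + 3/8*h_Q + 1/8*h_R + 3/8*h_S

Substituting h_P = 0 and rearranging gives the linear system (I - Q) h = 1:
  [1/2, -1/4, -1/8] . (h_Q, h_R, h_S) = 1
  [-3/8, 3/4, -1/4] . (h_Q, h_R, h_S) = 1
  [-3/8, -1/8, 5/8] . (h_Q, h_R, h_S) = 1

Solving yields:
  h_Q = 8
  h_R = 8
  h_S = 8

Starting state is Q, so the expected hitting time is h_Q = 8.

Answer: 8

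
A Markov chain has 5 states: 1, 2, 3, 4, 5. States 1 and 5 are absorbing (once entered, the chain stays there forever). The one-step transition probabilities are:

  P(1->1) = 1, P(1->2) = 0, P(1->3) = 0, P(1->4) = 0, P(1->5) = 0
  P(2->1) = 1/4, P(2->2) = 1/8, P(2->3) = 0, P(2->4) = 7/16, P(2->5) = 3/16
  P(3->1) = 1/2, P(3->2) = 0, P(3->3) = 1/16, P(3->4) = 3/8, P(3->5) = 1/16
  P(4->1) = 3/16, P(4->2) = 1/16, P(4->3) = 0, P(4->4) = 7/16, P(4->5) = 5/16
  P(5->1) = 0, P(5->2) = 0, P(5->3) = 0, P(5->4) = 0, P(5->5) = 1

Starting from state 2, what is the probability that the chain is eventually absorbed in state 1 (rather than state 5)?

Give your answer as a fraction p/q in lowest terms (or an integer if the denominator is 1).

Answer: 57/119

Derivation:
Let a_i = P(absorbed in 1 | start in state i).
Boundary conditions: a_1 = 1, a_5 = 0.
For each transient state i, a_i = sum_j P(i->j) * a_j:
  a_2 = 1/4*a_1 + 1/8*a_2 + 0*a_3 + 7/16*a_4 + 3/16*a_5
  a_3 = 1/2*a_1 + 0*a_2 + 1/16*a_3 + 3/8*a_4 + 1/16*a_5
  a_4 = 3/16*a_1 + 1/16*a_2 + 0*a_3 + 7/16*a_4 + 5/16*a_5

Substituting a_1 = 1 and a_5 = 0, rearrange to (I - Q) a = r where r[i] = P(i -> 1):
  [7/8, 0, -7/16] . (a_2, a_3, a_4) = 1/4
  [0, 15/16, -3/8] . (a_2, a_3, a_4) = 1/2
  [-1/16, 0, 9/16] . (a_2, a_3, a_4) = 3/16

Solving yields:
  a_2 = 57/119
  a_3 = 1228/1785
  a_4 = 46/119

Starting state is 2, so the absorption probability is a_2 = 57/119.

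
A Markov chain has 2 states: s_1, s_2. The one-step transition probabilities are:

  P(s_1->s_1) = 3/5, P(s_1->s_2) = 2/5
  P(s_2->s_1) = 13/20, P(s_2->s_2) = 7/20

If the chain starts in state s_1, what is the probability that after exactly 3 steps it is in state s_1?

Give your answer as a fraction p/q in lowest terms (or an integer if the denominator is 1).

Answer: 619/1000

Derivation:
Computing P^3 by repeated multiplication:
P^1 =
  s_1: [3/5, 2/5]
  s_2: [13/20, 7/20]
P^2 =
  s_1: [31/50, 19/50]
  s_2: [247/400, 153/400]
P^3 =
  s_1: [619/1000, 381/1000]
  s_2: [4953/8000, 3047/8000]

(P^3)[s_1 -> s_1] = 619/1000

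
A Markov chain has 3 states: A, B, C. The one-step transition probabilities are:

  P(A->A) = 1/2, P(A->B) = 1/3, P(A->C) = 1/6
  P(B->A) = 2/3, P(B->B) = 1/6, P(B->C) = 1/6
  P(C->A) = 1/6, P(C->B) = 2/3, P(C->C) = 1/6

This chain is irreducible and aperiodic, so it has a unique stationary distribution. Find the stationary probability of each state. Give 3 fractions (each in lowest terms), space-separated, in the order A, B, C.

The stationary distribution satisfies pi = pi * P, i.e.:
  pi_A = 1/2*pi_A + 2/3*pi_B + 1/6*pi_C
  pi_B = 1/3*pi_A + 1/6*pi_B + 2/3*pi_C
  pi_C = 1/6*pi_A + 1/6*pi_B + 1/6*pi_C
with normalization: pi_A + pi_B + pi_C = 1.

Using the first 2 balance equations plus normalization, the linear system A*pi = b is:
  [-1/2, 2/3, 1/6] . pi = 0
  [1/3, -5/6, 2/3] . pi = 0
  [1, 1, 1] . pi = 1

Solving yields:
  pi_A = 1/2
  pi_B = 1/3
  pi_C = 1/6

Verification (pi * P):
  1/2*1/2 + 1/3*2/3 + 1/6*1/6 = 1/2 = pi_A  (ok)
  1/2*1/3 + 1/3*1/6 + 1/6*2/3 = 1/3 = pi_B  (ok)
  1/2*1/6 + 1/3*1/6 + 1/6*1/6 = 1/6 = pi_C  (ok)

Answer: 1/2 1/3 1/6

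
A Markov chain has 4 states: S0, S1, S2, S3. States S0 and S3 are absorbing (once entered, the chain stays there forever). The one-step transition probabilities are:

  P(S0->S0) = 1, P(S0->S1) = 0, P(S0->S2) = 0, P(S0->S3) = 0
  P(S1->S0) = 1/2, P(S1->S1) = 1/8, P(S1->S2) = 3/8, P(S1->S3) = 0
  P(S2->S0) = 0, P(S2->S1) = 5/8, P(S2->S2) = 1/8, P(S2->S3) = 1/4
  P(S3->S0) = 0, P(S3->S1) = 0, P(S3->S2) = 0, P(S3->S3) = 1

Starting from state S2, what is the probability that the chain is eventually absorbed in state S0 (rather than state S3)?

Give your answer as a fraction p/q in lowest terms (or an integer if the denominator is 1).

Let a_i = P(absorbed in S0 | start in state i).
Boundary conditions: a_S0 = 1, a_S3 = 0.
For each transient state i, a_i = sum_j P(i->j) * a_j:
  a_S1 = 1/2*a_S0 + 1/8*a_S1 + 3/8*a_S2 + 0*a_S3
  a_S2 = 0*a_S0 + 5/8*a_S1 + 1/8*a_S2 + 1/4*a_S3

Substituting a_S0 = 1 and a_S3 = 0, rearrange to (I - Q) a = r where r[i] = P(i -> S0):
  [7/8, -3/8] . (a_S1, a_S2) = 1/2
  [-5/8, 7/8] . (a_S1, a_S2) = 0

Solving yields:
  a_S1 = 14/17
  a_S2 = 10/17

Starting state is S2, so the absorption probability is a_S2 = 10/17.

Answer: 10/17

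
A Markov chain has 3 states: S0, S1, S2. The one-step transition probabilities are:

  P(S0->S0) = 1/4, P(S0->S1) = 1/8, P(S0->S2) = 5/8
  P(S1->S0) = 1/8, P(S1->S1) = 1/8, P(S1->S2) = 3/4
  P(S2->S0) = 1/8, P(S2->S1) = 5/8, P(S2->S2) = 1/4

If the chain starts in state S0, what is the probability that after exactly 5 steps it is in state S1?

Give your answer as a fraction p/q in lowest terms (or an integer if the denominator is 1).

Computing P^5 by repeated multiplication:
P^1 =
  S0: [1/4, 1/8, 5/8]
  S1: [1/8, 1/8, 3/4]
  S2: [1/8, 5/8, 1/4]
P^2 =
  S0: [5/32, 7/16, 13/32]
  S1: [9/64, 1/2, 23/64]
  S2: [9/64, 1/4, 39/64]
P^3 =
  S0: [37/256, 21/64, 135/256]
  S1: [73/512, 39/128, 283/512]
  S2: [73/512, 55/128, 219/512]
P^4 =
  S0: [293/2048, 199/512, 959/2048]
  S1: [585/4096, 411/1024, 1867/4096]
  S2: [585/4096, 347/1024, 2123/4096]
P^5 =
  S0: [2341/16384, 1471/4096, 8159/16384]
  S1: [4681/32768, 2891/8192, 16523/32768]
  S2: [4681/32768, 3147/8192, 15499/32768]

(P^5)[S0 -> S1] = 1471/4096

Answer: 1471/4096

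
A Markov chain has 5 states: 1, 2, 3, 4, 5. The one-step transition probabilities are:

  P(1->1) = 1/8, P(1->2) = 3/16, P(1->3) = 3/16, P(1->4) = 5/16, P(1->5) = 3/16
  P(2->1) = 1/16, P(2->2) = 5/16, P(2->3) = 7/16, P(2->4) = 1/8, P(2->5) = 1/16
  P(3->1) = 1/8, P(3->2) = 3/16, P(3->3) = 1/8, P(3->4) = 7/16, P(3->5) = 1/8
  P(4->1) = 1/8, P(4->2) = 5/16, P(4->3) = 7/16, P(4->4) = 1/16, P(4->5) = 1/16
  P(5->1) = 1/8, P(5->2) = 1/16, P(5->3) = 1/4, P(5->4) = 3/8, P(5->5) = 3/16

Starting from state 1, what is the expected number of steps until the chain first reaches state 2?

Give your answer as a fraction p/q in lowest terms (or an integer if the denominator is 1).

Let h_i = expected steps to first reach 2 from state i.
Boundary: h_2 = 0.
First-step equations for the other states:
  h_1 = 1 + 1/8*h_1 + 3/16*h_2 + 3/16*h_3 + 5/16*h_4 + 3/16*h_5
  h_3 = 1 + 1/8*h_1 + 3/16*h_2 + 1/8*h_3 + 7/16*h_4 + 1/8*h_5
  h_4 = 1 + 1/8*h_1 + 5/16*h_2 + 7/16*h_3 + 1/16*h_4 + 1/16*h_5
  h_5 = 1 + 1/8*h_1 + 1/16*h_2 + 1/4*h_3 + 3/8*h_4 + 3/16*h_5

Substituting h_2 = 0 and rearranging gives the linear system (I - Q) h = 1:
  [7/8, -3/16, -5/16, -3/16] . (h_1, h_3, h_4, h_5) = 1
  [-1/8, 7/8, -7/16, -1/8] . (h_1, h_3, h_4, h_5) = 1
  [-1/8, -7/16, 15/16, -1/16] . (h_1, h_3, h_4, h_5) = 1
  [-1/8, -1/4, -3/8, 13/16] . (h_1, h_3, h_4, h_5) = 1

Solving yields:
  h_1 = 21496/4421
  h_3 = 21056/4421
  h_4 = 19008/4421
  h_5 = 24000/4421

Starting state is 1, so the expected hitting time is h_1 = 21496/4421.

Answer: 21496/4421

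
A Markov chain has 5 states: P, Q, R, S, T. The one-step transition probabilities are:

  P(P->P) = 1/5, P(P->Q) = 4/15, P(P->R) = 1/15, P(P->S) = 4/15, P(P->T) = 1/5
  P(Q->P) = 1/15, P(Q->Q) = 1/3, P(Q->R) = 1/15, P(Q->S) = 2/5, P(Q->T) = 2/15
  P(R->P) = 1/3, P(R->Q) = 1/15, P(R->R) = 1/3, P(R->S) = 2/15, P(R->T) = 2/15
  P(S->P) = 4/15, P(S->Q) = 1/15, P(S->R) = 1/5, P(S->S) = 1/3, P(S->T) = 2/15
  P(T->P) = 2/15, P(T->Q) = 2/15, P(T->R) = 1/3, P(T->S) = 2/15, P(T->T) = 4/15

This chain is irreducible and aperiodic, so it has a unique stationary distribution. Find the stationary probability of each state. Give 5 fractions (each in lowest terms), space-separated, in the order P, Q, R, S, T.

The stationary distribution satisfies pi = pi * P, i.e.:
  pi_P = 1/5*pi_P + 1/15*pi_Q + 1/3*pi_R + 4/15*pi_S + 2/15*pi_T
  pi_Q = 4/15*pi_P + 1/3*pi_Q + 1/15*pi_R + 1/15*pi_S + 2/15*pi_T
  pi_R = 1/15*pi_P + 1/15*pi_Q + 1/3*pi_R + 1/5*pi_S + 1/3*pi_T
  pi_S = 4/15*pi_P + 2/5*pi_Q + 2/15*pi_R + 1/3*pi_S + 2/15*pi_T
  pi_T = 1/5*pi_P + 2/15*pi_Q + 2/15*pi_R + 2/15*pi_S + 4/15*pi_T
with normalization: pi_P + pi_Q + pi_R + pi_S + pi_T = 1.

Using the first 4 balance equations plus normalization, the linear system A*pi = b is:
  [-4/5, 1/15, 1/3, 4/15, 2/15] . pi = 0
  [4/15, -2/3, 1/15, 1/15, 2/15] . pi = 0
  [1/15, 1/15, -2/3, 1/5, 1/3] . pi = 0
  [4/15, 2/5, 2/15, -2/3, 2/15] . pi = 0
  [1, 1, 1, 1, 1] . pi = 1

Solving yields:
  pi_P = 3361/15967
  pi_Q = 2615/15967
  pi_R = 3183/15967
  pi_S = 4093/15967
  pi_T = 2715/15967

Verification (pi * P):
  3361/15967*1/5 + 2615/15967*1/15 + 3183/15967*1/3 + 4093/15967*4/15 + 2715/15967*2/15 = 3361/15967 = pi_P  (ok)
  3361/15967*4/15 + 2615/15967*1/3 + 3183/15967*1/15 + 4093/15967*1/15 + 2715/15967*2/15 = 2615/15967 = pi_Q  (ok)
  3361/15967*1/15 + 2615/15967*1/15 + 3183/15967*1/3 + 4093/15967*1/5 + 2715/15967*1/3 = 3183/15967 = pi_R  (ok)
  3361/15967*4/15 + 2615/15967*2/5 + 3183/15967*2/15 + 4093/15967*1/3 + 2715/15967*2/15 = 4093/15967 = pi_S  (ok)
  3361/15967*1/5 + 2615/15967*2/15 + 3183/15967*2/15 + 4093/15967*2/15 + 2715/15967*4/15 = 2715/15967 = pi_T  (ok)

Answer: 3361/15967 2615/15967 3183/15967 4093/15967 2715/15967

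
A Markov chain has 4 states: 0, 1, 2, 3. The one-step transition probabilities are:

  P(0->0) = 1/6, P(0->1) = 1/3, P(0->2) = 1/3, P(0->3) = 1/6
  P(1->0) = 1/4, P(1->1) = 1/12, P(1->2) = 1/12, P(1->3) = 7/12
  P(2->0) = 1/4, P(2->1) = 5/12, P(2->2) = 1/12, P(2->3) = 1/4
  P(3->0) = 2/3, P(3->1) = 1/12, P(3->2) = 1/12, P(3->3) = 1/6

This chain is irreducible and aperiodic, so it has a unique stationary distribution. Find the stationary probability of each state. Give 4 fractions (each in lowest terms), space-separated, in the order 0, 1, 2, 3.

The stationary distribution satisfies pi = pi * P, i.e.:
  pi_0 = 1/6*pi_0 + 1/4*pi_1 + 1/4*pi_2 + 2/3*pi_3
  pi_1 = 1/3*pi_0 + 1/12*pi_1 + 5/12*pi_2 + 1/12*pi_3
  pi_2 = 1/3*pi_0 + 1/12*pi_1 + 1/12*pi_2 + 1/12*pi_3
  pi_3 = 1/6*pi_0 + 7/12*pi_1 + 1/4*pi_2 + 1/6*pi_3
with normalization: pi_0 + pi_1 + pi_2 + pi_3 = 1.

Using the first 3 balance equations plus normalization, the linear system A*pi = b is:
  [-5/6, 1/4, 1/4, 2/3] . pi = 0
  [1/3, -11/12, 5/12, 1/12] . pi = 0
  [1/3, 1/12, -11/12, 1/12] . pi = 0
  [1, 1, 1, 1] . pi = 1

Solving yields:
  pi_0 = 253/753
  pi_1 = 56/251
  pi_2 = 42/251
  pi_3 = 206/753

Verification (pi * P):
  253/753*1/6 + 56/251*1/4 + 42/251*1/4 + 206/753*2/3 = 253/753 = pi_0  (ok)
  253/753*1/3 + 56/251*1/12 + 42/251*5/12 + 206/753*1/12 = 56/251 = pi_1  (ok)
  253/753*1/3 + 56/251*1/12 + 42/251*1/12 + 206/753*1/12 = 42/251 = pi_2  (ok)
  253/753*1/6 + 56/251*7/12 + 42/251*1/4 + 206/753*1/6 = 206/753 = pi_3  (ok)

Answer: 253/753 56/251 42/251 206/753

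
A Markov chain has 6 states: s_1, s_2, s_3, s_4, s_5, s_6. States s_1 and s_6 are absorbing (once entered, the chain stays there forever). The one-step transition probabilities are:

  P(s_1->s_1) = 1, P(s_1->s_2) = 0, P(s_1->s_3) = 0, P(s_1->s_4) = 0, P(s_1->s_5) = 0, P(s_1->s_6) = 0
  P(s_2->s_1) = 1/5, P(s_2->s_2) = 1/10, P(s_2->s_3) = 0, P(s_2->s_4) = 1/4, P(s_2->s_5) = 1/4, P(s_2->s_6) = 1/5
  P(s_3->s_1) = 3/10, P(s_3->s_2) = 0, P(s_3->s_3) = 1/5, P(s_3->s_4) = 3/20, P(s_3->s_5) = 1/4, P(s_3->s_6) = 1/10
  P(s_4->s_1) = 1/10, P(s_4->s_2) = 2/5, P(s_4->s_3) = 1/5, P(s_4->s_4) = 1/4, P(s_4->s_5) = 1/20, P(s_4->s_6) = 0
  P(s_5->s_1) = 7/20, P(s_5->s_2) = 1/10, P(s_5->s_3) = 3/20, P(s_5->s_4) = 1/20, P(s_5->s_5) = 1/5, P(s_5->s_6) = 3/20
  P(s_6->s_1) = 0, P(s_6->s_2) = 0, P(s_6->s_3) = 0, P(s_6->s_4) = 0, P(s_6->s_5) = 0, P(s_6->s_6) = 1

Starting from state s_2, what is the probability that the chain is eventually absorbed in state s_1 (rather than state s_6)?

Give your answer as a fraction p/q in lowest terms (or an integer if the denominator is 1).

Let a_i = P(absorbed in s_1 | start in state i).
Boundary conditions: a_s_1 = 1, a_s_6 = 0.
For each transient state i, a_i = sum_j P(i->j) * a_j:
  a_s_2 = 1/5*a_s_1 + 1/10*a_s_2 + 0*a_s_3 + 1/4*a_s_4 + 1/4*a_s_5 + 1/5*a_s_6
  a_s_3 = 3/10*a_s_1 + 0*a_s_2 + 1/5*a_s_3 + 3/20*a_s_4 + 1/4*a_s_5 + 1/10*a_s_6
  a_s_4 = 1/10*a_s_1 + 2/5*a_s_2 + 1/5*a_s_3 + 1/4*a_s_4 + 1/20*a_s_5 + 0*a_s_6
  a_s_5 = 7/20*a_s_1 + 1/10*a_s_2 + 3/20*a_s_3 + 1/20*a_s_4 + 1/5*a_s_5 + 3/20*a_s_6

Substituting a_s_1 = 1 and a_s_6 = 0, rearrange to (I - Q) a = r where r[i] = P(i -> s_1):
  [9/10, 0, -1/4, -1/4] . (a_s_2, a_s_3, a_s_4, a_s_5) = 1/5
  [0, 4/5, -3/20, -1/4] . (a_s_2, a_s_3, a_s_4, a_s_5) = 3/10
  [-2/5, -1/5, 3/4, -1/20] . (a_s_2, a_s_3, a_s_4, a_s_5) = 1/10
  [-1/10, -3/20, -1/20, 4/5] . (a_s_2, a_s_3, a_s_4, a_s_5) = 7/20

Solving yields:
  a_s_2 = 7223/11881
  a_s_3 = 8577/11881
  a_s_4 = 8272/11881
  a_s_5 = 8226/11881

Starting state is s_2, so the absorption probability is a_s_2 = 7223/11881.

Answer: 7223/11881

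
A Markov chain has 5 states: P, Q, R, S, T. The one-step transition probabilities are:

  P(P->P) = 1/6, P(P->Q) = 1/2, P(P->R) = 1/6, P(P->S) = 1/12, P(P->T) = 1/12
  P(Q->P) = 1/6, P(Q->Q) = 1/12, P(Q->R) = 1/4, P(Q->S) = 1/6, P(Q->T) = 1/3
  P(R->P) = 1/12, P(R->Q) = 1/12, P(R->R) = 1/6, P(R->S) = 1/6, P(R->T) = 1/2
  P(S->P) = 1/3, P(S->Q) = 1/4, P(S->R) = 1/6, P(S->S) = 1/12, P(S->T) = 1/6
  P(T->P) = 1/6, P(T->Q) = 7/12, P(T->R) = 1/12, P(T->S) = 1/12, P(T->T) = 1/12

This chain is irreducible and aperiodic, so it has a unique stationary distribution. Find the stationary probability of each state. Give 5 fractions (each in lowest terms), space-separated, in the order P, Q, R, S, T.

The stationary distribution satisfies pi = pi * P, i.e.:
  pi_P = 1/6*pi_P + 1/6*pi_Q + 1/12*pi_R + 1/3*pi_S + 1/6*pi_T
  pi_Q = 1/2*pi_P + 1/12*pi_Q + 1/12*pi_R + 1/4*pi_S + 7/12*pi_T
  pi_R = 1/6*pi_P + 1/4*pi_Q + 1/6*pi_R + 1/6*pi_S + 1/12*pi_T
  pi_S = 1/12*pi_P + 1/6*pi_Q + 1/6*pi_R + 1/12*pi_S + 1/12*pi_T
  pi_T = 1/12*pi_P + 1/3*pi_Q + 1/2*pi_R + 1/6*pi_S + 1/12*pi_T
with normalization: pi_P + pi_Q + pi_R + pi_S + pi_T = 1.

Using the first 4 balance equations plus normalization, the linear system A*pi = b is:
  [-5/6, 1/6, 1/12, 1/3, 1/6] . pi = 0
  [1/2, -11/12, 1/12, 1/4, 7/12] . pi = 0
  [1/6, 1/4, -5/6, 1/6, 1/12] . pi = 0
  [1/12, 1/6, 1/6, -11/12, 1/12] . pi = 0
  [1, 1, 1, 1, 1] . pi = 1

Solving yields:
  pi_P = 5341/30917
  pi_Q = 9121/30917
  pi_R = 5298/30917
  pi_S = 3778/30917
  pi_T = 7379/30917

Verification (pi * P):
  5341/30917*1/6 + 9121/30917*1/6 + 5298/30917*1/12 + 3778/30917*1/3 + 7379/30917*1/6 = 5341/30917 = pi_P  (ok)
  5341/30917*1/2 + 9121/30917*1/12 + 5298/30917*1/12 + 3778/30917*1/4 + 7379/30917*7/12 = 9121/30917 = pi_Q  (ok)
  5341/30917*1/6 + 9121/30917*1/4 + 5298/30917*1/6 + 3778/30917*1/6 + 7379/30917*1/12 = 5298/30917 = pi_R  (ok)
  5341/30917*1/12 + 9121/30917*1/6 + 5298/30917*1/6 + 3778/30917*1/12 + 7379/30917*1/12 = 3778/30917 = pi_S  (ok)
  5341/30917*1/12 + 9121/30917*1/3 + 5298/30917*1/2 + 3778/30917*1/6 + 7379/30917*1/12 = 7379/30917 = pi_T  (ok)

Answer: 5341/30917 9121/30917 5298/30917 3778/30917 7379/30917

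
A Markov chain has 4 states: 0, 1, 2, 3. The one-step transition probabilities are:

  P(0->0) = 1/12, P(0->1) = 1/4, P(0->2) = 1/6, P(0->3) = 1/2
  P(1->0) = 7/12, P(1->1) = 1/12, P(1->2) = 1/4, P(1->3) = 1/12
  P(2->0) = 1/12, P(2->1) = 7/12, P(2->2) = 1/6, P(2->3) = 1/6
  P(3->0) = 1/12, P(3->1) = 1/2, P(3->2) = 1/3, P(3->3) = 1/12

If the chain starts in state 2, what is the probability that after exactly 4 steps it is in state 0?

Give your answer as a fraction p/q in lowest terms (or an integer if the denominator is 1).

Computing P^4 by repeated multiplication:
P^1 =
  0: [1/12, 1/4, 1/6, 1/2]
  1: [7/12, 1/12, 1/4, 1/12]
  2: [1/12, 7/12, 1/6, 1/6]
  3: [1/12, 1/2, 1/3, 1/12]
P^2 =
  0: [5/24, 7/18, 13/48, 19/144]
  1: [1/8, 49/144, 3/16, 25/72]
  2: [3/8, 1/4, 35/144, 19/144]
  3: [1/3, 43/144, 2/9, 7/48]
P^3 =
  0: [5/18, 533/1728, 191/864, 37/192]
  1: [73/288, 37/108, 437/1728, 29/192]
  2: [5/24, 557/1728, 181/864, 449/1728]
  3: [67/288, 179/576, 373/1728, 13/54]
P^4 =
  0: [821/3456, 2215/6912, 4655/20736, 2255/10368]
  1: [55/216, 2177/6912, 2285/10368, 4355/20736]
  2: [845/3456, 6865/20736, 1637/6912, 1945/10368]
  3: [275/1152, 3425/10368, 4825/20736, 4111/20736]

(P^4)[2 -> 0] = 845/3456

Answer: 845/3456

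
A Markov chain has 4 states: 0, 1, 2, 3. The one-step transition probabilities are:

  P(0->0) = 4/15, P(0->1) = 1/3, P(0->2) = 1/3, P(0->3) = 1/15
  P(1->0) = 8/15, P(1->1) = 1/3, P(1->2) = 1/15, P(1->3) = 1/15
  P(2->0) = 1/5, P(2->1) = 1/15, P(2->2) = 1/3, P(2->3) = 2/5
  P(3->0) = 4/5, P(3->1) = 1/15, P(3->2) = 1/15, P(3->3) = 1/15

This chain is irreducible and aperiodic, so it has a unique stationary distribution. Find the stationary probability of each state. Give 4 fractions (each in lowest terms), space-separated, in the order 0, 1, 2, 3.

Answer: 119/305 71/305 71/305 44/305

Derivation:
The stationary distribution satisfies pi = pi * P, i.e.:
  pi_0 = 4/15*pi_0 + 8/15*pi_1 + 1/5*pi_2 + 4/5*pi_3
  pi_1 = 1/3*pi_0 + 1/3*pi_1 + 1/15*pi_2 + 1/15*pi_3
  pi_2 = 1/3*pi_0 + 1/15*pi_1 + 1/3*pi_2 + 1/15*pi_3
  pi_3 = 1/15*pi_0 + 1/15*pi_1 + 2/5*pi_2 + 1/15*pi_3
with normalization: pi_0 + pi_1 + pi_2 + pi_3 = 1.

Using the first 3 balance equations plus normalization, the linear system A*pi = b is:
  [-11/15, 8/15, 1/5, 4/5] . pi = 0
  [1/3, -2/3, 1/15, 1/15] . pi = 0
  [1/3, 1/15, -2/3, 1/15] . pi = 0
  [1, 1, 1, 1] . pi = 1

Solving yields:
  pi_0 = 119/305
  pi_1 = 71/305
  pi_2 = 71/305
  pi_3 = 44/305

Verification (pi * P):
  119/305*4/15 + 71/305*8/15 + 71/305*1/5 + 44/305*4/5 = 119/305 = pi_0  (ok)
  119/305*1/3 + 71/305*1/3 + 71/305*1/15 + 44/305*1/15 = 71/305 = pi_1  (ok)
  119/305*1/3 + 71/305*1/15 + 71/305*1/3 + 44/305*1/15 = 71/305 = pi_2  (ok)
  119/305*1/15 + 71/305*1/15 + 71/305*2/5 + 44/305*1/15 = 44/305 = pi_3  (ok)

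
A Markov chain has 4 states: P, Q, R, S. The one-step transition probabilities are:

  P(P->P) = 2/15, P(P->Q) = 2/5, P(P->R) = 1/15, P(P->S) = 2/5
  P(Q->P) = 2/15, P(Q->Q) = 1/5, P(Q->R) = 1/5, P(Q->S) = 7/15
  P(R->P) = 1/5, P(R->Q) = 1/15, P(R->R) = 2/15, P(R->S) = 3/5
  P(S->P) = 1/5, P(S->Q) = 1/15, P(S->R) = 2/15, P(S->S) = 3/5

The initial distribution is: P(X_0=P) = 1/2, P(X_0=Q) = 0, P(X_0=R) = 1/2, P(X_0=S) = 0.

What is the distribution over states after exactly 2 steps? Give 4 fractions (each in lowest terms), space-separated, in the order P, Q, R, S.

Answer: 13/75 23/150 31/225 241/450

Derivation:
Propagating the distribution step by step (d_{t+1} = d_t * P):
d_0 = (P=1/2, Q=0, R=1/2, S=0)
  d_1[P] = 1/2*2/15 + 0*2/15 + 1/2*1/5 + 0*1/5 = 1/6
  d_1[Q] = 1/2*2/5 + 0*1/5 + 1/2*1/15 + 0*1/15 = 7/30
  d_1[R] = 1/2*1/15 + 0*1/5 + 1/2*2/15 + 0*2/15 = 1/10
  d_1[S] = 1/2*2/5 + 0*7/15 + 1/2*3/5 + 0*3/5 = 1/2
d_1 = (P=1/6, Q=7/30, R=1/10, S=1/2)
  d_2[P] = 1/6*2/15 + 7/30*2/15 + 1/10*1/5 + 1/2*1/5 = 13/75
  d_2[Q] = 1/6*2/5 + 7/30*1/5 + 1/10*1/15 + 1/2*1/15 = 23/150
  d_2[R] = 1/6*1/15 + 7/30*1/5 + 1/10*2/15 + 1/2*2/15 = 31/225
  d_2[S] = 1/6*2/5 + 7/30*7/15 + 1/10*3/5 + 1/2*3/5 = 241/450
d_2 = (P=13/75, Q=23/150, R=31/225, S=241/450)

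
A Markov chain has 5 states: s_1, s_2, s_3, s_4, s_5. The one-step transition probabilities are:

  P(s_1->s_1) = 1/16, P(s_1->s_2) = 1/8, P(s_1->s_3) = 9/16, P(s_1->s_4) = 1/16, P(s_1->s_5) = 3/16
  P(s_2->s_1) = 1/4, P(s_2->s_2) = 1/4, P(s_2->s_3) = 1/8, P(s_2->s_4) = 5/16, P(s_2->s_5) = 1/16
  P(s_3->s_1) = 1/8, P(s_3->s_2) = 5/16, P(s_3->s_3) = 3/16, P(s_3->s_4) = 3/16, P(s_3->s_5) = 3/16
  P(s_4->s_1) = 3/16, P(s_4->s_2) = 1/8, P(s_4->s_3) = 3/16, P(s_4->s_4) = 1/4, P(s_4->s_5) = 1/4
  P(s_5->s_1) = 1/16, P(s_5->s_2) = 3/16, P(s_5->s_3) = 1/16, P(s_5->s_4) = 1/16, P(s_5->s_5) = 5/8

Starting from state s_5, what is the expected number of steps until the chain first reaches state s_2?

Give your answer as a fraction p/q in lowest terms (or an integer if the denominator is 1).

Let h_i = expected steps to first reach s_2 from state i.
Boundary: h_s_2 = 0.
First-step equations for the other states:
  h_s_1 = 1 + 1/16*h_s_1 + 1/8*h_s_2 + 9/16*h_s_3 + 1/16*h_s_4 + 3/16*h_s_5
  h_s_3 = 1 + 1/8*h_s_1 + 5/16*h_s_2 + 3/16*h_s_3 + 3/16*h_s_4 + 3/16*h_s_5
  h_s_4 = 1 + 3/16*h_s_1 + 1/8*h_s_2 + 3/16*h_s_3 + 1/4*h_s_4 + 1/4*h_s_5
  h_s_5 = 1 + 1/16*h_s_1 + 3/16*h_s_2 + 1/16*h_s_3 + 1/16*h_s_4 + 5/8*h_s_5

Substituting h_s_2 = 0 and rearranging gives the linear system (I - Q) h = 1:
  [15/16, -9/16, -1/16, -3/16] . (h_s_1, h_s_3, h_s_4, h_s_5) = 1
  [-1/8, 13/16, -3/16, -3/16] . (h_s_1, h_s_3, h_s_4, h_s_5) = 1
  [-3/16, -3/16, 3/4, -1/4] . (h_s_1, h_s_3, h_s_4, h_s_5) = 1
  [-1/16, -1/16, -1/16, 3/8] . (h_s_1, h_s_3, h_s_4, h_s_5) = 1

Solving yields:
  h_s_1 = 43168/8367
  h_s_3 = 37520/8367
  h_s_4 = 15264/2789
  h_s_5 = 14464/2789

Starting state is s_5, so the expected hitting time is h_s_5 = 14464/2789.

Answer: 14464/2789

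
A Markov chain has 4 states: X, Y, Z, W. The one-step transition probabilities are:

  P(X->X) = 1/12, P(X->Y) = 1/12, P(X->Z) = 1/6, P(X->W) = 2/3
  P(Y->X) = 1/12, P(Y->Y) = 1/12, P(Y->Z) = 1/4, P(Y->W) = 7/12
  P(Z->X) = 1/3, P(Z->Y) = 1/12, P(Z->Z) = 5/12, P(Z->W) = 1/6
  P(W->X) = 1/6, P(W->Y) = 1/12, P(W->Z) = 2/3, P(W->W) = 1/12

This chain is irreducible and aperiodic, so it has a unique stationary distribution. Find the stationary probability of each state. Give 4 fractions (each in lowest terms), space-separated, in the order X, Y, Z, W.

Answer: 527/2484 1/12 1045/2484 235/828

Derivation:
The stationary distribution satisfies pi = pi * P, i.e.:
  pi_X = 1/12*pi_X + 1/12*pi_Y + 1/3*pi_Z + 1/6*pi_W
  pi_Y = 1/12*pi_X + 1/12*pi_Y + 1/12*pi_Z + 1/12*pi_W
  pi_Z = 1/6*pi_X + 1/4*pi_Y + 5/12*pi_Z + 2/3*pi_W
  pi_W = 2/3*pi_X + 7/12*pi_Y + 1/6*pi_Z + 1/12*pi_W
with normalization: pi_X + pi_Y + pi_Z + pi_W = 1.

Using the first 3 balance equations plus normalization, the linear system A*pi = b is:
  [-11/12, 1/12, 1/3, 1/6] . pi = 0
  [1/12, -11/12, 1/12, 1/12] . pi = 0
  [1/6, 1/4, -7/12, 2/3] . pi = 0
  [1, 1, 1, 1] . pi = 1

Solving yields:
  pi_X = 527/2484
  pi_Y = 1/12
  pi_Z = 1045/2484
  pi_W = 235/828

Verification (pi * P):
  527/2484*1/12 + 1/12*1/12 + 1045/2484*1/3 + 235/828*1/6 = 527/2484 = pi_X  (ok)
  527/2484*1/12 + 1/12*1/12 + 1045/2484*1/12 + 235/828*1/12 = 1/12 = pi_Y  (ok)
  527/2484*1/6 + 1/12*1/4 + 1045/2484*5/12 + 235/828*2/3 = 1045/2484 = pi_Z  (ok)
  527/2484*2/3 + 1/12*7/12 + 1045/2484*1/6 + 235/828*1/12 = 235/828 = pi_W  (ok)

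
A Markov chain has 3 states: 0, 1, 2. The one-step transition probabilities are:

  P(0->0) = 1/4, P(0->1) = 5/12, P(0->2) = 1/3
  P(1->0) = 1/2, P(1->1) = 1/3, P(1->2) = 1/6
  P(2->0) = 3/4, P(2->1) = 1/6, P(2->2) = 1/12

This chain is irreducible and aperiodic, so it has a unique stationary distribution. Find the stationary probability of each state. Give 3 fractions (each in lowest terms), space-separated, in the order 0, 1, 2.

The stationary distribution satisfies pi = pi * P, i.e.:
  pi_0 = 1/4*pi_0 + 1/2*pi_1 + 3/4*pi_2
  pi_1 = 5/12*pi_0 + 1/3*pi_1 + 1/6*pi_2
  pi_2 = 1/3*pi_0 + 1/6*pi_1 + 1/12*pi_2
with normalization: pi_0 + pi_1 + pi_2 = 1.

Using the first 2 balance equations plus normalization, the linear system A*pi = b is:
  [-3/4, 1/2, 3/4] . pi = 0
  [5/12, -2/3, 1/6] . pi = 0
  [1, 1, 1] . pi = 1

Solving yields:
  pi_0 = 4/9
  pi_1 = 1/3
  pi_2 = 2/9

Verification (pi * P):
  4/9*1/4 + 1/3*1/2 + 2/9*3/4 = 4/9 = pi_0  (ok)
  4/9*5/12 + 1/3*1/3 + 2/9*1/6 = 1/3 = pi_1  (ok)
  4/9*1/3 + 1/3*1/6 + 2/9*1/12 = 2/9 = pi_2  (ok)

Answer: 4/9 1/3 2/9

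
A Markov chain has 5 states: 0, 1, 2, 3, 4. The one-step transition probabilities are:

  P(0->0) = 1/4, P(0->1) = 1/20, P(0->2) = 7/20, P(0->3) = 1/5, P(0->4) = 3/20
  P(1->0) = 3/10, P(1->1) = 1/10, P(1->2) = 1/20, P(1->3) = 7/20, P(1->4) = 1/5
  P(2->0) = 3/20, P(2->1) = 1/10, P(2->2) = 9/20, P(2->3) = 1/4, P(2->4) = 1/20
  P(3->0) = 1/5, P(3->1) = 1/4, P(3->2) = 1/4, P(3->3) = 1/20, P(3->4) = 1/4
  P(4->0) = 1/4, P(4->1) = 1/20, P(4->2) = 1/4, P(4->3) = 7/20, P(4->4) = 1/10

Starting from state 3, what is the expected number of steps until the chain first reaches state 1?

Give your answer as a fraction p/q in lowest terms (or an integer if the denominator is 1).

Let h_i = expected steps to first reach 1 from state i.
Boundary: h_1 = 0.
First-step equations for the other states:
  h_0 = 1 + 1/4*h_0 + 1/20*h_1 + 7/20*h_2 + 1/5*h_3 + 3/20*h_4
  h_2 = 1 + 3/20*h_0 + 1/10*h_1 + 9/20*h_2 + 1/4*h_3 + 1/20*h_4
  h_3 = 1 + 1/5*h_0 + 1/4*h_1 + 1/4*h_2 + 1/20*h_3 + 1/4*h_4
  h_4 = 1 + 1/4*h_0 + 1/20*h_1 + 1/4*h_2 + 7/20*h_3 + 1/10*h_4

Substituting h_1 = 0 and rearranging gives the linear system (I - Q) h = 1:
  [3/4, -7/20, -1/5, -3/20] . (h_0, h_2, h_3, h_4) = 1
  [-3/20, 11/20, -1/4, -1/20] . (h_0, h_2, h_3, h_4) = 1
  [-1/5, -1/4, 19/20, -1/4] . (h_0, h_2, h_3, h_4) = 1
  [-1/4, -1/4, -7/20, 9/10] . (h_0, h_2, h_3, h_4) = 1

Solving yields:
  h_0 = 34112/3711
  h_2 = 31964/3711
  h_3 = 28312/3711
  h_4 = 33488/3711

Starting state is 3, so the expected hitting time is h_3 = 28312/3711.

Answer: 28312/3711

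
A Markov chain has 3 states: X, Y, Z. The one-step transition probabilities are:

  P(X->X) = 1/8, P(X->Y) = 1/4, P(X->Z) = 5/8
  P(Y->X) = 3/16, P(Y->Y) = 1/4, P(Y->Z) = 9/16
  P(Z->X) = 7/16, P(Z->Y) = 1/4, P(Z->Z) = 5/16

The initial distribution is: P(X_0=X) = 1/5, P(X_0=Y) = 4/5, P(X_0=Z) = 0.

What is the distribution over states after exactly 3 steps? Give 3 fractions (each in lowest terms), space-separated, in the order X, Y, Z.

Answer: 563/2048 1/4 973/2048

Derivation:
Propagating the distribution step by step (d_{t+1} = d_t * P):
d_0 = (X=1/5, Y=4/5, Z=0)
  d_1[X] = 1/5*1/8 + 4/5*3/16 + 0*7/16 = 7/40
  d_1[Y] = 1/5*1/4 + 4/5*1/4 + 0*1/4 = 1/4
  d_1[Z] = 1/5*5/8 + 4/5*9/16 + 0*5/16 = 23/40
d_1 = (X=7/40, Y=1/4, Z=23/40)
  d_2[X] = 7/40*1/8 + 1/4*3/16 + 23/40*7/16 = 41/128
  d_2[Y] = 7/40*1/4 + 1/4*1/4 + 23/40*1/4 = 1/4
  d_2[Z] = 7/40*5/8 + 1/4*9/16 + 23/40*5/16 = 55/128
d_2 = (X=41/128, Y=1/4, Z=55/128)
  d_3[X] = 41/128*1/8 + 1/4*3/16 + 55/128*7/16 = 563/2048
  d_3[Y] = 41/128*1/4 + 1/4*1/4 + 55/128*1/4 = 1/4
  d_3[Z] = 41/128*5/8 + 1/4*9/16 + 55/128*5/16 = 973/2048
d_3 = (X=563/2048, Y=1/4, Z=973/2048)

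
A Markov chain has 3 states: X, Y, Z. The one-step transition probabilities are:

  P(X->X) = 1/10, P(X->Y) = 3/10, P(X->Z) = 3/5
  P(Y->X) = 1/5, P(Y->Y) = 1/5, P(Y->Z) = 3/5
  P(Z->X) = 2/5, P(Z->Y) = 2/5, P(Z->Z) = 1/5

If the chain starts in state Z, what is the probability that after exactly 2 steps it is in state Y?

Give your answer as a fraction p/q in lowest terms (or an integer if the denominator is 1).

Answer: 7/25

Derivation:
Computing P^2 by repeated multiplication:
P^1 =
  X: [1/10, 3/10, 3/5]
  Y: [1/5, 1/5, 3/5]
  Z: [2/5, 2/5, 1/5]
P^2 =
  X: [31/100, 33/100, 9/25]
  Y: [3/10, 17/50, 9/25]
  Z: [1/5, 7/25, 13/25]

(P^2)[Z -> Y] = 7/25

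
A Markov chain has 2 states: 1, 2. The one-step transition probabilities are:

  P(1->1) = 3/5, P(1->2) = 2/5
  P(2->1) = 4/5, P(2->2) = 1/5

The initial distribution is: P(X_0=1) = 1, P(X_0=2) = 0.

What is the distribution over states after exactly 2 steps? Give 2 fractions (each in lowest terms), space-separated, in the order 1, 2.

Propagating the distribution step by step (d_{t+1} = d_t * P):
d_0 = (1=1, 2=0)
  d_1[1] = 1*3/5 + 0*4/5 = 3/5
  d_1[2] = 1*2/5 + 0*1/5 = 2/5
d_1 = (1=3/5, 2=2/5)
  d_2[1] = 3/5*3/5 + 2/5*4/5 = 17/25
  d_2[2] = 3/5*2/5 + 2/5*1/5 = 8/25
d_2 = (1=17/25, 2=8/25)

Answer: 17/25 8/25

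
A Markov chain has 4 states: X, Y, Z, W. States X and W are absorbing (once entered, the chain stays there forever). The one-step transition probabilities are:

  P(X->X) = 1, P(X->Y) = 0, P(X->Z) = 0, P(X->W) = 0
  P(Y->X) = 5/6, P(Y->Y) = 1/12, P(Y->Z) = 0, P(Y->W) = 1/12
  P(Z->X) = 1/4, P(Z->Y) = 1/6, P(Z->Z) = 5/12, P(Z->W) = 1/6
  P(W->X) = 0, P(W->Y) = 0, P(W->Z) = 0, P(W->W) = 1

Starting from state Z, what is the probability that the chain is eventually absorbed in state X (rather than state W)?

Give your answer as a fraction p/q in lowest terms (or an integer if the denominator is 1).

Answer: 53/77

Derivation:
Let a_i = P(absorbed in X | start in state i).
Boundary conditions: a_X = 1, a_W = 0.
For each transient state i, a_i = sum_j P(i->j) * a_j:
  a_Y = 5/6*a_X + 1/12*a_Y + 0*a_Z + 1/12*a_W
  a_Z = 1/4*a_X + 1/6*a_Y + 5/12*a_Z + 1/6*a_W

Substituting a_X = 1 and a_W = 0, rearrange to (I - Q) a = r where r[i] = P(i -> X):
  [11/12, 0] . (a_Y, a_Z) = 5/6
  [-1/6, 7/12] . (a_Y, a_Z) = 1/4

Solving yields:
  a_Y = 10/11
  a_Z = 53/77

Starting state is Z, so the absorption probability is a_Z = 53/77.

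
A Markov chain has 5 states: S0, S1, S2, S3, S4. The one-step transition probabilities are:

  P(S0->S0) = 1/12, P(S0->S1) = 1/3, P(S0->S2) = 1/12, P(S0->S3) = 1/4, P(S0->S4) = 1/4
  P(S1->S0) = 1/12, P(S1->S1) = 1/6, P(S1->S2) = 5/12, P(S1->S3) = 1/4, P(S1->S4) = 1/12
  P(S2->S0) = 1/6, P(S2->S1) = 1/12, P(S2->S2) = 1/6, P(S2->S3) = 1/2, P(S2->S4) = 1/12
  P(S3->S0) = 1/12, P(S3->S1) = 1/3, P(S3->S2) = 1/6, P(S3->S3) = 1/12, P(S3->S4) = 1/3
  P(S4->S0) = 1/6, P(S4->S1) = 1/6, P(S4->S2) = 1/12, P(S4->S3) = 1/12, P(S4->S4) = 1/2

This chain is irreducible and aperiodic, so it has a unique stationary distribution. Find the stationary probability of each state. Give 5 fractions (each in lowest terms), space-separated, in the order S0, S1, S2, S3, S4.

The stationary distribution satisfies pi = pi * P, i.e.:
  pi_S0 = 1/12*pi_S0 + 1/12*pi_S1 + 1/6*pi_S2 + 1/12*pi_S3 + 1/6*pi_S4
  pi_S1 = 1/3*pi_S0 + 1/6*pi_S1 + 1/12*pi_S2 + 1/3*pi_S3 + 1/6*pi_S4
  pi_S2 = 1/12*pi_S0 + 5/12*pi_S1 + 1/6*pi_S2 + 1/6*pi_S3 + 1/12*pi_S4
  pi_S3 = 1/4*pi_S0 + 1/4*pi_S1 + 1/2*pi_S2 + 1/12*pi_S3 + 1/12*pi_S4
  pi_S4 = 1/4*pi_S0 + 1/12*pi_S1 + 1/12*pi_S2 + 1/3*pi_S3 + 1/2*pi_S4
with normalization: pi_S0 + pi_S1 + pi_S2 + pi_S3 + pi_S4 = 1.

Using the first 4 balance equations plus normalization, the linear system A*pi = b is:
  [-11/12, 1/12, 1/6, 1/12, 1/6] . pi = 0
  [1/3, -5/6, 1/12, 1/3, 1/6] . pi = 0
  [1/12, 5/12, -5/6, 1/6, 1/12] . pi = 0
  [1/4, 1/4, 1/2, -11/12, 1/12] . pi = 0
  [1, 1, 1, 1, 1] . pi = 1

Solving yields:
  pi_S0 = 2429/20022
  pi_S1 = 4151/20022
  pi_S2 = 1861/10011
  pi_S3 = 2158/10011
  pi_S4 = 2702/10011

Verification (pi * P):
  2429/20022*1/12 + 4151/20022*1/12 + 1861/10011*1/6 + 2158/10011*1/12 + 2702/10011*1/6 = 2429/20022 = pi_S0  (ok)
  2429/20022*1/3 + 4151/20022*1/6 + 1861/10011*1/12 + 2158/10011*1/3 + 2702/10011*1/6 = 4151/20022 = pi_S1  (ok)
  2429/20022*1/12 + 4151/20022*5/12 + 1861/10011*1/6 + 2158/10011*1/6 + 2702/10011*1/12 = 1861/10011 = pi_S2  (ok)
  2429/20022*1/4 + 4151/20022*1/4 + 1861/10011*1/2 + 2158/10011*1/12 + 2702/10011*1/12 = 2158/10011 = pi_S3  (ok)
  2429/20022*1/4 + 4151/20022*1/12 + 1861/10011*1/12 + 2158/10011*1/3 + 2702/10011*1/2 = 2702/10011 = pi_S4  (ok)

Answer: 2429/20022 4151/20022 1861/10011 2158/10011 2702/10011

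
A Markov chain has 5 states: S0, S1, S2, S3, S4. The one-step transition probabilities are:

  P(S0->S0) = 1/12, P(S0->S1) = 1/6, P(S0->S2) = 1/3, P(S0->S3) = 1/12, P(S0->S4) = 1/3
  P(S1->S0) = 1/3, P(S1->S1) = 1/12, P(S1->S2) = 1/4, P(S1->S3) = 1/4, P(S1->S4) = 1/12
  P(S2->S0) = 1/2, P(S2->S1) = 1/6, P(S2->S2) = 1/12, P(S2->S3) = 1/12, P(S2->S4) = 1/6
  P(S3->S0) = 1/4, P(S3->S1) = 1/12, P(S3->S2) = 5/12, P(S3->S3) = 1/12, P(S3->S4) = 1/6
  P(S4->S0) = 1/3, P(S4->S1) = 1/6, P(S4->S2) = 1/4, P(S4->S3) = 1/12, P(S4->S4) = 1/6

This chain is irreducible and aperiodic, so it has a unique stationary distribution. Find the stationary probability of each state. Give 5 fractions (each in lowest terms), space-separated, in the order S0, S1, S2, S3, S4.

Answer: 4813/16432 23/158 8235/32864 17/158 6683/32864

Derivation:
The stationary distribution satisfies pi = pi * P, i.e.:
  pi_S0 = 1/12*pi_S0 + 1/3*pi_S1 + 1/2*pi_S2 + 1/4*pi_S3 + 1/3*pi_S4
  pi_S1 = 1/6*pi_S0 + 1/12*pi_S1 + 1/6*pi_S2 + 1/12*pi_S3 + 1/6*pi_S4
  pi_S2 = 1/3*pi_S0 + 1/4*pi_S1 + 1/12*pi_S2 + 5/12*pi_S3 + 1/4*pi_S4
  pi_S3 = 1/12*pi_S0 + 1/4*pi_S1 + 1/12*pi_S2 + 1/12*pi_S3 + 1/12*pi_S4
  pi_S4 = 1/3*pi_S0 + 1/12*pi_S1 + 1/6*pi_S2 + 1/6*pi_S3 + 1/6*pi_S4
with normalization: pi_S0 + pi_S1 + pi_S2 + pi_S3 + pi_S4 = 1.

Using the first 4 balance equations plus normalization, the linear system A*pi = b is:
  [-11/12, 1/3, 1/2, 1/4, 1/3] . pi = 0
  [1/6, -11/12, 1/6, 1/12, 1/6] . pi = 0
  [1/3, 1/4, -11/12, 5/12, 1/4] . pi = 0
  [1/12, 1/4, 1/12, -11/12, 1/12] . pi = 0
  [1, 1, 1, 1, 1] . pi = 1

Solving yields:
  pi_S0 = 4813/16432
  pi_S1 = 23/158
  pi_S2 = 8235/32864
  pi_S3 = 17/158
  pi_S4 = 6683/32864

Verification (pi * P):
  4813/16432*1/12 + 23/158*1/3 + 8235/32864*1/2 + 17/158*1/4 + 6683/32864*1/3 = 4813/16432 = pi_S0  (ok)
  4813/16432*1/6 + 23/158*1/12 + 8235/32864*1/6 + 17/158*1/12 + 6683/32864*1/6 = 23/158 = pi_S1  (ok)
  4813/16432*1/3 + 23/158*1/4 + 8235/32864*1/12 + 17/158*5/12 + 6683/32864*1/4 = 8235/32864 = pi_S2  (ok)
  4813/16432*1/12 + 23/158*1/4 + 8235/32864*1/12 + 17/158*1/12 + 6683/32864*1/12 = 17/158 = pi_S3  (ok)
  4813/16432*1/3 + 23/158*1/12 + 8235/32864*1/6 + 17/158*1/6 + 6683/32864*1/6 = 6683/32864 = pi_S4  (ok)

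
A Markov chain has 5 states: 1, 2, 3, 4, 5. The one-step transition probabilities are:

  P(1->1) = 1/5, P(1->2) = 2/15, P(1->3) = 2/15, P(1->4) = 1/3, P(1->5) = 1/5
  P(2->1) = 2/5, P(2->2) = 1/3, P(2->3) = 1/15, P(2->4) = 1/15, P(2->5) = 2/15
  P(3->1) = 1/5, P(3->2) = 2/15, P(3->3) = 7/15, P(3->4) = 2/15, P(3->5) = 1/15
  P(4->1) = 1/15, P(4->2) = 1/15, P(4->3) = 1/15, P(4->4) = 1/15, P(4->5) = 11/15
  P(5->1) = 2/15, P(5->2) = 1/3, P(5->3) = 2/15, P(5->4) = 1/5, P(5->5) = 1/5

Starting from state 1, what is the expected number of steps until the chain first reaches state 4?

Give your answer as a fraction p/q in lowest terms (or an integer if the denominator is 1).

Let h_i = expected steps to first reach 4 from state i.
Boundary: h_4 = 0.
First-step equations for the other states:
  h_1 = 1 + 1/5*h_1 + 2/15*h_2 + 2/15*h_3 + 1/3*h_4 + 1/5*h_5
  h_2 = 1 + 2/5*h_1 + 1/3*h_2 + 1/15*h_3 + 1/15*h_4 + 2/15*h_5
  h_3 = 1 + 1/5*h_1 + 2/15*h_2 + 7/15*h_3 + 2/15*h_4 + 1/15*h_5
  h_5 = 1 + 2/15*h_1 + 1/3*h_2 + 2/15*h_3 + 1/5*h_4 + 1/5*h_5

Substituting h_4 = 0 and rearranging gives the linear system (I - Q) h = 1:
  [4/5, -2/15, -2/15, -1/5] . (h_1, h_2, h_3, h_5) = 1
  [-2/5, 2/3, -1/15, -2/15] . (h_1, h_2, h_3, h_5) = 1
  [-1/5, -2/15, 8/15, -1/15] . (h_1, h_2, h_3, h_5) = 1
  [-2/15, -1/3, -2/15, 4/5] . (h_1, h_2, h_3, h_5) = 1

Solving yields:
  h_1 = 5472/1207
  h_2 = 417/71
  h_3 = 6903/1207
  h_5 = 6525/1207

Starting state is 1, so the expected hitting time is h_1 = 5472/1207.

Answer: 5472/1207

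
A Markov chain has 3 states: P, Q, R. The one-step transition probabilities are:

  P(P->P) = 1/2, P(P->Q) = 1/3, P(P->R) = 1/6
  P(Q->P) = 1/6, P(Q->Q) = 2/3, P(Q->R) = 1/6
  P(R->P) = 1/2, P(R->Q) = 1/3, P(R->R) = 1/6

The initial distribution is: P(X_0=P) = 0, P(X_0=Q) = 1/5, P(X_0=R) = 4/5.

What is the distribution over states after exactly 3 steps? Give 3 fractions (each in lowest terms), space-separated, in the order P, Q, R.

Answer: 31/90 22/45 1/6

Derivation:
Propagating the distribution step by step (d_{t+1} = d_t * P):
d_0 = (P=0, Q=1/5, R=4/5)
  d_1[P] = 0*1/2 + 1/5*1/6 + 4/5*1/2 = 13/30
  d_1[Q] = 0*1/3 + 1/5*2/3 + 4/5*1/3 = 2/5
  d_1[R] = 0*1/6 + 1/5*1/6 + 4/5*1/6 = 1/6
d_1 = (P=13/30, Q=2/5, R=1/6)
  d_2[P] = 13/30*1/2 + 2/5*1/6 + 1/6*1/2 = 11/30
  d_2[Q] = 13/30*1/3 + 2/5*2/3 + 1/6*1/3 = 7/15
  d_2[R] = 13/30*1/6 + 2/5*1/6 + 1/6*1/6 = 1/6
d_2 = (P=11/30, Q=7/15, R=1/6)
  d_3[P] = 11/30*1/2 + 7/15*1/6 + 1/6*1/2 = 31/90
  d_3[Q] = 11/30*1/3 + 7/15*2/3 + 1/6*1/3 = 22/45
  d_3[R] = 11/30*1/6 + 7/15*1/6 + 1/6*1/6 = 1/6
d_3 = (P=31/90, Q=22/45, R=1/6)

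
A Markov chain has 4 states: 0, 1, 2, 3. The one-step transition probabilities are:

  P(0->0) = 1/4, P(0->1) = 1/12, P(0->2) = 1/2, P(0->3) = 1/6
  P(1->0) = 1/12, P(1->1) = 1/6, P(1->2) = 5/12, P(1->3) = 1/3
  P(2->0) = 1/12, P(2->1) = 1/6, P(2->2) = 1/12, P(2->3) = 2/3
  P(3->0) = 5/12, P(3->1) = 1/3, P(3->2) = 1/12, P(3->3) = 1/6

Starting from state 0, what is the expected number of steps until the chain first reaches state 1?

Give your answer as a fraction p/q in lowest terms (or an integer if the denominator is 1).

Answer: 1404/253

Derivation:
Let h_i = expected steps to first reach 1 from state i.
Boundary: h_1 = 0.
First-step equations for the other states:
  h_0 = 1 + 1/4*h_0 + 1/12*h_1 + 1/2*h_2 + 1/6*h_3
  h_2 = 1 + 1/12*h_0 + 1/6*h_1 + 1/12*h_2 + 2/3*h_3
  h_3 = 1 + 5/12*h_0 + 1/3*h_1 + 1/12*h_2 + 1/6*h_3

Substituting h_1 = 0 and rearranging gives the linear system (I - Q) h = 1:
  [3/4, -1/2, -1/6] . (h_0, h_2, h_3) = 1
  [-1/12, 11/12, -2/3] . (h_0, h_2, h_3) = 1
  [-5/12, -1/12, 5/6] . (h_0, h_2, h_3) = 1

Solving yields:
  h_0 = 1404/253
  h_2 = 1224/253
  h_3 = 1128/253

Starting state is 0, so the expected hitting time is h_0 = 1404/253.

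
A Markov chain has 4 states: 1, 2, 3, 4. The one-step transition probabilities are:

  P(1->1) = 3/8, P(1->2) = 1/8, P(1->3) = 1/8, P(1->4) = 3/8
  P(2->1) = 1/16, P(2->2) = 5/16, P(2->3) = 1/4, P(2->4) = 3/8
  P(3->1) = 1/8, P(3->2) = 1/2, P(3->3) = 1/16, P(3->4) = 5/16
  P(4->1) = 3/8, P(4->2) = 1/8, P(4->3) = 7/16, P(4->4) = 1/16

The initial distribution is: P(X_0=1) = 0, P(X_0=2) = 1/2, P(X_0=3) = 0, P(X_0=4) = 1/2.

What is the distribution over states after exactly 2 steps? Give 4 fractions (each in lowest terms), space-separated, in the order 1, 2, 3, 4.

Propagating the distribution step by step (d_{t+1} = d_t * P):
d_0 = (1=0, 2=1/2, 3=0, 4=1/2)
  d_1[1] = 0*3/8 + 1/2*1/16 + 0*1/8 + 1/2*3/8 = 7/32
  d_1[2] = 0*1/8 + 1/2*5/16 + 0*1/2 + 1/2*1/8 = 7/32
  d_1[3] = 0*1/8 + 1/2*1/4 + 0*1/16 + 1/2*7/16 = 11/32
  d_1[4] = 0*3/8 + 1/2*3/8 + 0*5/16 + 1/2*1/16 = 7/32
d_1 = (1=7/32, 2=7/32, 3=11/32, 4=7/32)
  d_2[1] = 7/32*3/8 + 7/32*1/16 + 11/32*1/8 + 7/32*3/8 = 113/512
  d_2[2] = 7/32*1/8 + 7/32*5/16 + 11/32*1/2 + 7/32*1/8 = 151/512
  d_2[3] = 7/32*1/8 + 7/32*1/4 + 11/32*1/16 + 7/32*7/16 = 51/256
  d_2[4] = 7/32*3/8 + 7/32*3/8 + 11/32*5/16 + 7/32*1/16 = 73/256
d_2 = (1=113/512, 2=151/512, 3=51/256, 4=73/256)

Answer: 113/512 151/512 51/256 73/256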